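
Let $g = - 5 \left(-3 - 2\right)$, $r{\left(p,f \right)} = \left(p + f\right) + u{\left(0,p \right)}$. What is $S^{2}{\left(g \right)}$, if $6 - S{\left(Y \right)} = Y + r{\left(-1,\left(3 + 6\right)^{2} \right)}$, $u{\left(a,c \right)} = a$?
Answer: $9801$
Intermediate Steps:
$r{\left(p,f \right)} = f + p$ ($r{\left(p,f \right)} = \left(p + f\right) + 0 = \left(f + p\right) + 0 = f + p$)
$g = 25$ ($g = \left(-5\right) \left(-5\right) = 25$)
$S{\left(Y \right)} = -74 - Y$ ($S{\left(Y \right)} = 6 - \left(Y - \left(1 - \left(3 + 6\right)^{2}\right)\right) = 6 - \left(Y - \left(1 - 9^{2}\right)\right) = 6 - \left(Y + \left(81 - 1\right)\right) = 6 - \left(Y + 80\right) = 6 - \left(80 + Y\right) = -74 - Y$)
$S^{2}{\left(g \right)} = \left(-74 - 25\right)^{2} = \left(-99\right)^{2} = 9801$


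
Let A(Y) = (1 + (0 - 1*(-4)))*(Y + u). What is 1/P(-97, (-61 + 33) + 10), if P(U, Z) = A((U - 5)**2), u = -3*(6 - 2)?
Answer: 1/51960 ≈ 1.9246e-5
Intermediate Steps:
u = -12 (u = -3*4 = -12)
A(Y) = -60 + 5*Y (A(Y) = (1 + (0 - 1*(-4)))*(Y - 12) = (1 + (0 + 4))*(-12 + Y) = (1 + 4)*(-12 + Y) = 5*(-12 + Y) = -60 + 5*Y)
P(U, Z) = -60 + 5*(-5 + U)**2 (P(U, Z) = -60 + 5*(U - 5)**2 = -60 + 5*(-5 + U)**2)
1/P(-97, (-61 + 33) + 10) = 1/(-60 + 5*(-5 - 97)**2) = 1/(-60 + 5*(-102)**2) = 1/(-60 + 5*10404) = 1/(-60 + 52020) = 1/51960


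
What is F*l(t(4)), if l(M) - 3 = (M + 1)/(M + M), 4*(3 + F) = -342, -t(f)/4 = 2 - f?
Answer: -10089/32 ≈ -315.28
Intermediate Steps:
t(f) = -8 + 4*f (t(f) = -4*(2 - f) = -8 + 4*f)
F = -177/2 (F = -3 + (¼)*(-342) = -3 - 171/2 = -177/2 ≈ -88.500)
l(M) = 3 + (1 + M)/(2*M) (l(M) = 3 + (M + 1)/(M + M) = 3 + (1 + M)/((2*M)) = 3 + (1 + M)*(1/(2*M)) = 3 + (1 + M)/(2*M))
F*l(t(4)) = -177*(1 + 7*(-8 + 4*4))/(4*(-8 + 4*4)) = -177*(1 + 7*(-8 + 16))/(4*(-8 + 16)) = -177*(1 + 7*8)/(4*8) = -177*(1 + 56)/(4*8) = -177*57/(4*8) = -177/2*57/16 = -10089/32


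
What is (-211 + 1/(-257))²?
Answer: 2940675984/66049 ≈ 44523.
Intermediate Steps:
(-211 + 1/(-257))² = (-211 - 1/257)² = (-54228/257)² = 2940675984/66049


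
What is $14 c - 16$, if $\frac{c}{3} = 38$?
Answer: $1580$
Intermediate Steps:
$c = 114$ ($c = 3 \cdot 38 = 114$)
$14 c - 16 = 14 \cdot 114 - 16 = 1596 - 16 = 1580$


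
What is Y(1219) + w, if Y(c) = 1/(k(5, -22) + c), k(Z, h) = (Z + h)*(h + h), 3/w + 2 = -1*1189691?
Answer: 1183792/2340126131 ≈ 0.00050587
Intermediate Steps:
w = -3/1189693 (w = 3/(-2 - 1*1189691) = 3/(-2 - 1189691) = 3/(-1189693) = 3*(-1/1189693) = -3/1189693 ≈ -2.5217e-6)
k(Z, h) = 2*h*(Z + h) (k(Z, h) = (Z + h)*(2*h) = 2*h*(Z + h))
Y(c) = 1/(748 + c) (Y(c) = 1/(2*(-22)*(5 - 22) + c) = 1/(2*(-22)*(-17) + c) = 1/(748 + c))
Y(1219) + w = 1/(748 + 1219) - 3/1189693 = 1/1967 - 3/1189693 = 1183792/2340126131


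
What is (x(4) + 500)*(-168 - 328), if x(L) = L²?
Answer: -255936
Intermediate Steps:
(x(4) + 500)*(-168 - 328) = (4² + 500)*(-168 - 328) = (16 + 500)*(-496) = 516*(-496) = -255936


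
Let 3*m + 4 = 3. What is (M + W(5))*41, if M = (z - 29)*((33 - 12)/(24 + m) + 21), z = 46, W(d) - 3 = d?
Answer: 1106426/71 ≈ 15583.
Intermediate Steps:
m = -⅓ (m = -4/3 + (⅓)*3 = -4/3 + 1 = -⅓ ≈ -0.33333)
W(d) = 3 + d
M = 26418/71 (M = (46 - 29)*((33 - 12)/(24 - ⅓) + 21) = 17*(21/(71/3) + 21) = 17*(21*(3/71) + 21) = 17*(63/71 + 21) = 17*(1554/71) = 26418/71 ≈ 372.08)
(M + W(5))*41 = (26418/71 + (3 + 5))*41 = (26418/71 + 8)*41 = (26986/71)*41 = 1106426/71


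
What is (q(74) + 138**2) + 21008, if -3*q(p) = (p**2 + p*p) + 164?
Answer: 109040/3 ≈ 36347.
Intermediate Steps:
q(p) = -164/3 - 2*p**2/3 (q(p) = -((p**2 + p*p) + 164)/3 = -((p**2 + p**2) + 164)/3 = -(2*p**2 + 164)/3 = -(164 + 2*p**2)/3 = -164/3 - 2*p**2/3)
(q(74) + 138**2) + 21008 = ((-164/3 - 2/3*74**2) + 138**2) + 21008 = ((-164/3 - 2/3*5476) + 19044) + 21008 = ((-164/3 - 10952/3) + 19044) + 21008 = (-11116/3 + 19044) + 21008 = 46016/3 + 21008 = 109040/3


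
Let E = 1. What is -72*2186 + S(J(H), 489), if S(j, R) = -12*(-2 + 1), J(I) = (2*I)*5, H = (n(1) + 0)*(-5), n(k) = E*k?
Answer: -157380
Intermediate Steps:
n(k) = k (n(k) = 1*k = k)
H = -5 (H = (1 + 0)*(-5) = 1*(-5) = -5)
J(I) = 10*I
S(j, R) = 12 (S(j, R) = -12*(-1) = 12)
-72*2186 + S(J(H), 489) = -72*2186 + 12 = -157392 + 12 = -157380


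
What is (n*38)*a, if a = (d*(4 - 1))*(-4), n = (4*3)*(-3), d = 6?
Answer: 98496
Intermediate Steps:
n = -36 (n = 12*(-3) = -36)
a = -72 (a = (6*(4 - 1))*(-4) = (6*3)*(-4) = 18*(-4) = -72)
(n*38)*a = -36*38*(-72) = -1368*(-72) = 98496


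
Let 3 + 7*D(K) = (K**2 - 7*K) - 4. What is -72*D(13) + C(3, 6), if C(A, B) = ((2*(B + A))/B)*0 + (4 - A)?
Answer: -5105/7 ≈ -729.29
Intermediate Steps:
D(K) = -1 - K + K**2/7 (D(K) = -3/7 + ((K**2 - 7*K) - 4)/7 = -3/7 + (-4 + K**2 - 7*K)/7 = -3/7 + (-4/7 - K + K**2/7) = -1 - K + K**2/7)
C(A, B) = 4 - A (C(A, B) = ((2*(A + B))/B)*0 + (4 - A) = ((2*A + 2*B)/B)*0 + (4 - A) = 0 + (4 - A) = 4 - A)
-72*D(13) + C(3, 6) = -72*(-1 - 1*13 + (1/7)*13**2) + (4 - 1*3) = -72*(-1 - 13 + (1/7)*169) + (4 - 3) = -72*(-1 - 13 + 169/7) + 1 = -72*71/7 + 1 = -5112/7 + 1 = -5105/7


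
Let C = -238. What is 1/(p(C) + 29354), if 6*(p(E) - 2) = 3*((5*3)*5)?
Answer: 2/58787 ≈ 3.4021e-5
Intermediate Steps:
p(E) = 79/2 (p(E) = 2 + (3*((5*3)*5))/6 = 2 + (3*(15*5))/6 = 2 + (3*75)/6 = 2 + (⅙)*225 = 2 + 75/2 = 79/2)
1/(p(C) + 29354) = 1/(79/2 + 29354) = 1/(58787/2) = 2/58787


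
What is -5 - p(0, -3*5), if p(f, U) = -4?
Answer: -1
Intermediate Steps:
-5 - p(0, -3*5) = -5 - 1*(-4) = -5 + 4 = -1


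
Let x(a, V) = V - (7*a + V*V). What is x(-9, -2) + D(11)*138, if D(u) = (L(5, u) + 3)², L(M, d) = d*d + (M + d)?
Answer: 2704857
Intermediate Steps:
x(a, V) = V - V² - 7*a (x(a, V) = V - (7*a + V²) = V - (V² + 7*a) = V + (-V² - 7*a) = V - V² - 7*a)
L(M, d) = M + d + d² (L(M, d) = d² + (M + d) = M + d + d²)
D(u) = (8 + u + u²)² (D(u) = ((5 + u + u²) + 3)² = (8 + u + u²)²)
x(-9, -2) + D(11)*138 = (-2 - 1*(-2)² - 7*(-9)) + (8 + 11 + 11²)²*138 = (-2 - 1*4 + 63) + (8 + 11 + 121)²*138 = (-2 - 4 + 63) + 140²*138 = 57 + 19600*138 = 57 + 2704800 = 2704857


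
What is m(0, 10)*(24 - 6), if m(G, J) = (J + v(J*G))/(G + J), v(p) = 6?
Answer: 144/5 ≈ 28.800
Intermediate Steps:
m(G, J) = (6 + J)/(G + J) (m(G, J) = (J + 6)/(G + J) = (6 + J)/(G + J))
m(0, 10)*(24 - 6) = ((6 + 10)/(0 + 10))*(24 - 6) = (16/10)*18 = ((⅒)*16)*18 = (8/5)*18 = 144/5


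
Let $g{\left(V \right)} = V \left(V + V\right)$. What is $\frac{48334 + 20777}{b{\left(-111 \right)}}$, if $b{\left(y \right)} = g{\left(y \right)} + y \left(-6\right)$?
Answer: $\frac{7679}{2812} \approx 2.7308$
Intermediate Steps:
$g{\left(V \right)} = 2 V^{2}$ ($g{\left(V \right)} = V 2 V = 2 V^{2}$)
$b{\left(y \right)} = - 6 y + 2 y^{2}$ ($b{\left(y \right)} = 2 y^{2} + y \left(-6\right) = 2 y^{2} - 6 y = - 6 y + 2 y^{2}$)
$\frac{48334 + 20777}{b{\left(-111 \right)}} = \frac{48334 + 20777}{2 \left(-111\right) \left(-3 - 111\right)} = \frac{69111}{2 \left(-111\right) \left(-114\right)} = \frac{69111}{25308} = 69111 \cdot \frac{1}{25308} = \frac{7679}{2812}$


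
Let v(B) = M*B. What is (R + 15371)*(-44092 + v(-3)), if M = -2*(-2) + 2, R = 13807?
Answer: -1287041580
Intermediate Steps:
M = 6 (M = 4 + 2 = 6)
v(B) = 6*B
(R + 15371)*(-44092 + v(-3)) = (13807 + 15371)*(-44092 + 6*(-3)) = 29178*(-44092 - 18) = 29178*(-44110) = -1287041580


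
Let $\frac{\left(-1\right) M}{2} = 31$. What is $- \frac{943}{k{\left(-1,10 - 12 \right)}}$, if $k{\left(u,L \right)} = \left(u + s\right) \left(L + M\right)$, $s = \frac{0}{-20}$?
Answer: $- \frac{943}{64} \approx -14.734$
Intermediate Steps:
$s = 0$ ($s = 0 \left(- \frac{1}{20}\right) = 0$)
$M = -62$ ($M = \left(-2\right) 31 = -62$)
$k{\left(u,L \right)} = u \left(-62 + L\right)$ ($k{\left(u,L \right)} = \left(u + 0\right) \left(L - 62\right) = u \left(-62 + L\right)$)
$- \frac{943}{k{\left(-1,10 - 12 \right)}} = - \frac{943}{\left(-1\right) \left(-62 + \left(10 - 12\right)\right)} = - \frac{943}{\left(-1\right) \left(-62 - 2\right)} = - \frac{943}{\left(-1\right) \left(-64\right)} = - \frac{943}{64}$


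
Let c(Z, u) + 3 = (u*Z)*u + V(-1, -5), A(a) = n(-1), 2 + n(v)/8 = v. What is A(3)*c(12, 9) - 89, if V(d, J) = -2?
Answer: -23297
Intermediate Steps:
n(v) = -16 + 8*v
A(a) = -24 (A(a) = -16 + 8*(-1) = -16 - 8 = -24)
c(Z, u) = -5 + Z*u**2 (c(Z, u) = -3 + ((u*Z)*u - 2) = -3 + ((Z*u)*u - 2) = -3 + (Z*u**2 - 2) = -3 + (-2 + Z*u**2) = -5 + Z*u**2)
A(3)*c(12, 9) - 89 = -24*(-5 + 12*9**2) - 89 = -24*(-5 + 12*81) - 89 = -24*(-5 + 972) - 89 = -24*967 - 89 = -23208 - 89 = -23297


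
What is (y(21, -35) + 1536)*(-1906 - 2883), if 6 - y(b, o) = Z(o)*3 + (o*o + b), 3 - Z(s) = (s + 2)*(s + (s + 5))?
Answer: -32191658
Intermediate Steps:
Z(s) = 3 - (2 + s)*(5 + 2*s) (Z(s) = 3 - (s + 2)*(s + (s + 5)) = 3 - (2 + s)*(s + (5 + s)) = 3 - (2 + s)*(5 + 2*s))
y(b, o) = 27 - b + 5*o² + 27*o (y(b, o) = 6 - ((-7 - 9*o - 2*o²)*3 + (o*o + b)) = 6 - ((-21 - 27*o - 6*o²) + (o² + b)) = 6 - ((-21 - 27*o - 6*o²) + (b + o²)) = 6 - (-21 + b - 27*o - 5*o²) = 6 + (21 - b + 5*o² + 27*o) = 27 - b + 5*o² + 27*o)
(y(21, -35) + 1536)*(-1906 - 2883) = ((27 - 1*21 + 5*(-35)² + 27*(-35)) + 1536)*(-1906 - 2883) = ((27 - 21 + 5*1225 - 945) + 1536)*(-4789) = ((27 - 21 + 6125 - 945) + 1536)*(-4789) = (5186 + 1536)*(-4789) = 6722*(-4789) = -32191658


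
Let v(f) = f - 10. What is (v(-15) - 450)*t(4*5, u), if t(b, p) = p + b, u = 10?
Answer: -14250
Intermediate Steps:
t(b, p) = b + p
v(f) = -10 + f
(v(-15) - 450)*t(4*5, u) = ((-10 - 15) - 450)*(4*5 + 10) = (-25 - 450)*(20 + 10) = -475*30 = -14250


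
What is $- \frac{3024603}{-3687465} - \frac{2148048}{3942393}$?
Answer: $\frac{63544791693}{230752955615} \approx 0.27538$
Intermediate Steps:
$- \frac{3024603}{-3687465} - \frac{2148048}{3942393} = \left(-3024603\right) \left(- \frac{1}{3687465}\right) - \frac{102288}{187733} = \frac{1008201}{1229155} - \frac{102288}{187733} = \frac{63544791693}{230752955615}$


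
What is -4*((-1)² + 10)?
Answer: -44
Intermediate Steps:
-4*((-1)² + 10) = -4*(1 + 10) = -4*11 = -44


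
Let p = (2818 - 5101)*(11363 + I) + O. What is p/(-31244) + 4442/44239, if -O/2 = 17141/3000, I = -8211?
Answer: 477725764808699/2073304974000 ≈ 230.42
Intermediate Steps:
O = -17141/1500 (O = -34282/3000 = -2*17141/3000 = -17141/1500 ≈ -11.427)
p = -10794041141/1500 (p = (2818 - 5101)*(11363 - 8211) - 17141/1500 = -2283*3152 - 17141/1500 = -7196016 - 17141/1500 = -10794041141/1500 ≈ -7.1960e+6)
p/(-31244) + 4442/44239 = -10794041141/1500/(-31244) + 4442/44239 = -10794041141/1500*(-1/31244) + 4442*(1/44239) = 10794041141/46866000 + 4442/44239 = 477725764808699/2073304974000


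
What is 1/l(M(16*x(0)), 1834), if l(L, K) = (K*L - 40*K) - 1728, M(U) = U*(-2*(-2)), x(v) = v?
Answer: -1/75088 ≈ -1.3318e-5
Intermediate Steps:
M(U) = 4*U (M(U) = U*4 = 4*U)
l(L, K) = -1728 - 40*K + K*L (l(L, K) = (-40*K + K*L) - 1728 = -1728 - 40*K + K*L)
1/l(M(16*x(0)), 1834) = 1/(-1728 - 40*1834 + 1834*(4*(16*0))) = 1/(-1728 - 73360 + 1834*(4*0)) = 1/(-1728 - 73360 + 1834*0) = 1/(-1728 - 73360 + 0) = 1/(-75088) = -1/75088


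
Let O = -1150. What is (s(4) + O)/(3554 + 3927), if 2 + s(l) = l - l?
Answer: -1152/7481 ≈ -0.15399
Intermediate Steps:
s(l) = -2 (s(l) = -2 + (l - l) = -2 + 0 = -2)
(s(4) + O)/(3554 + 3927) = (-2 - 1150)/(3554 + 3927) = -1152/7481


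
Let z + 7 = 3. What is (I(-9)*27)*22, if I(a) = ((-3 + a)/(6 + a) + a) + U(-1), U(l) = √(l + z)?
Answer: -2970 + 594*I*√5 ≈ -2970.0 + 1328.2*I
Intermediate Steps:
z = -4 (z = -7 + 3 = -4)
U(l) = √(-4 + l) (U(l) = √(l - 4) = √(-4 + l))
I(a) = a + I*√5 + (-3 + a)/(6 + a) (I(a) = ((-3 + a)/(6 + a) + a) + √(-4 - 1) = ((-3 + a)/(6 + a) + a) + √(-5) = (a + (-3 + a)/(6 + a)) + I*√5 = a + I*√5 + (-3 + a)/(6 + a))
(I(-9)*27)*22 = (((-3 + (-9)² + 7*(-9) + 6*I*√5 + I*(-9)*√5)/(6 - 9))*27)*22 = (((-3 + 81 - 63 + 6*I*√5 - 9*I*√5)/(-3))*27)*22 = (-(15 - 3*I*√5)/3*27)*22 = ((-5 + I*√5)*27)*22 = (-135 + 27*I*√5)*22 = -2970 + 594*I*√5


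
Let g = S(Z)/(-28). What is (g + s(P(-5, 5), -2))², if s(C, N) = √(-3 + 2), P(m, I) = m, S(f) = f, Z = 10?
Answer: (5 - 14*I)²/196 ≈ -0.87245 - 0.71429*I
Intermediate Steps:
s(C, N) = I (s(C, N) = √(-1) = I)
g = -5/14 (g = 10/(-28) = 10*(-1/28) = -5/14 ≈ -0.35714)
(g + s(P(-5, 5), -2))² = (-5/14 + I)²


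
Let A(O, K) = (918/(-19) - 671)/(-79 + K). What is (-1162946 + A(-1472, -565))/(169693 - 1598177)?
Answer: 14229793589/17478930224 ≈ 0.81411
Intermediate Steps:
A(O, K) = -13667/(19*(-79 + K)) (A(O, K) = (918*(-1/19) - 671)/(-79 + K) = (-918/19 - 671)/(-79 + K) = -13667/(19*(-79 + K)))
(-1162946 + A(-1472, -565))/(169693 - 1598177) = (-1162946 - 13667/(-1501 + 19*(-565)))/(169693 - 1598177) = (-1162946 - 13667/(-1501 - 10735))/(-1428484) = (-1162946 - 13667/(-12236))*(-1/1428484) = (-1162946 - 13667*(-1/12236))*(-1/1428484) = (-1162946 + 13667/12236)*(-1/1428484) = -14229793589/12236*(-1/1428484) = 14229793589/17478930224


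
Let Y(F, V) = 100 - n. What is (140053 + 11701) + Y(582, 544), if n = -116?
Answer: 151970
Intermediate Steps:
Y(F, V) = 216 (Y(F, V) = 100 - 1*(-116) = 100 + 116 = 216)
(140053 + 11701) + Y(582, 544) = (140053 + 11701) + 216 = 151754 + 216 = 151970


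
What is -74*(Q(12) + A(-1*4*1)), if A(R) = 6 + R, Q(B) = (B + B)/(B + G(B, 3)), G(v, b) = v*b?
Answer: -185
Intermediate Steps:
G(v, b) = b*v
Q(B) = ½ (Q(B) = (B + B)/(B + 3*B) = (2*B)/((4*B)) = (2*B)*(1/(4*B)) = ½)
-74*(Q(12) + A(-1*4*1)) = -74*(½ + (6 - 1*4*1)) = -74*(½ + (6 - 4*1)) = -74*(½ + (6 - 4)) = -74*(½ + 2) = -74*5/2 = -185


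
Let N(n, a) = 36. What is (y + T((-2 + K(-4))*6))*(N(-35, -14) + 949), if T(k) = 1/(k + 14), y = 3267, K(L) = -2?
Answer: 6435793/2 ≈ 3.2179e+6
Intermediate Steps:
T(k) = 1/(14 + k)
(y + T((-2 + K(-4))*6))*(N(-35, -14) + 949) = (3267 + 1/(14 + (-2 - 2)*6))*(36 + 949) = (3267 + 1/(14 - 4*6))*985 = (3267 + 1/(14 - 24))*985 = (3267 + 1/(-10))*985 = (3267 - ⅒)*985 = (32669/10)*985 = 6435793/2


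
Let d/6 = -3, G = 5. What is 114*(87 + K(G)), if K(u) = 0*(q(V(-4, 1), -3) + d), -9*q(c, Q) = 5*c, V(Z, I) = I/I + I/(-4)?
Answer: 9918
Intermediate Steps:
V(Z, I) = 1 - I/4 (V(Z, I) = 1 + I*(-¼) = 1 - I/4)
q(c, Q) = -5*c/9
d = -18 (d = 6*(-3) = -18)
K(u) = 0 (K(u) = 0*(-5*(1 - ¼*1)/9 - 18) = 0*(-5*(1 - ¼)/9 - 18) = 0*(-5/9*¾ - 18) = 0*(-5/12 - 18) = 0*(-221/12) = 0)
114*(87 + K(G)) = 114*(87 + 0) = 114*87 = 9918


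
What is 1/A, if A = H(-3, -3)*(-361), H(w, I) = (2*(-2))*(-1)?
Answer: -1/1444 ≈ -0.00069252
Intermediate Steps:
H(w, I) = 4 (H(w, I) = -4*(-1) = 4)
A = -1444 (A = 4*(-361) = -1444)
1/A = 1/(-1444) = -1/1444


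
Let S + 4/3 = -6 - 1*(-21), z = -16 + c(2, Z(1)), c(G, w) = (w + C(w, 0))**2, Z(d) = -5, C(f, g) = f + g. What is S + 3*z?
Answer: 797/3 ≈ 265.67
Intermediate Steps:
c(G, w) = 4*w**2 (c(G, w) = (w + (w + 0))**2 = (w + w)**2 = (2*w)**2 = 4*w**2)
z = 84 (z = -16 + 4*(-5)**2 = -16 + 4*25 = -16 + 100 = 84)
S = 41/3 (S = -4/3 + (-6 - 1*(-21)) = -4/3 + (-6 + 21) = -4/3 + 15 = 41/3 ≈ 13.667)
S + 3*z = 41/3 + 3*84 = 41/3 + 252 = 797/3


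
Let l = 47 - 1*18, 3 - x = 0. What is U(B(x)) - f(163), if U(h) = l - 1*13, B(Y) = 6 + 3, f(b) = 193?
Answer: -177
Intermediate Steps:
x = 3 (x = 3 - 1*0 = 3 + 0 = 3)
l = 29 (l = 47 - 18 = 29)
B(Y) = 9
U(h) = 16 (U(h) = 29 - 1*13 = 29 - 13 = 16)
U(B(x)) - f(163) = 16 - 1*193 = 16 - 193 = -177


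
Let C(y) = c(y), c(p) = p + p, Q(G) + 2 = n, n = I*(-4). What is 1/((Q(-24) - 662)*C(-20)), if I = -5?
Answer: 1/25760 ≈ 3.8820e-5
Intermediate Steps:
n = 20 (n = -5*(-4) = 20)
Q(G) = 18 (Q(G) = -2 + 20 = 18)
c(p) = 2*p
C(y) = 2*y
1/((Q(-24) - 662)*C(-20)) = 1/((18 - 662)*((2*(-20)))) = 1/(-644*(-40)) = -1/644*(-1/40) = 1/25760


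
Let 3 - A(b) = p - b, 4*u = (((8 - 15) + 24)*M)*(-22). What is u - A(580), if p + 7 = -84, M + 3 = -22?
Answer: 3327/2 ≈ 1663.5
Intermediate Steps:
M = -25 (M = -3 - 22 = -25)
p = -91 (p = -7 - 84 = -91)
u = 4675/2 (u = ((((8 - 15) + 24)*(-25))*(-22))/4 = (((-7 + 24)*(-25))*(-22))/4 = ((17*(-25))*(-22))/4 = (-425*(-22))/4 = (1/4)*9350 = 4675/2 ≈ 2337.5)
A(b) = 94 + b (A(b) = 3 - (-91 - b) = 3 + (91 + b) = 94 + b)
u - A(580) = 4675/2 - (94 + 580) = 4675/2 - 1*674 = 4675/2 - 674 = 3327/2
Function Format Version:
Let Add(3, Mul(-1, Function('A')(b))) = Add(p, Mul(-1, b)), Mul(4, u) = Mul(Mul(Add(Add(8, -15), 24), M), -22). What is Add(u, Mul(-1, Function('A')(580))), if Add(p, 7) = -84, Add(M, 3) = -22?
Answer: Rational(3327, 2) ≈ 1663.5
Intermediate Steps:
M = -25 (M = Add(-3, -22) = -25)
p = -91 (p = Add(-7, -84) = -91)
u = Rational(4675, 2) (u = Mul(Rational(1, 4), Mul(Mul(Add(Add(8, -15), 24), -25), -22)) = Mul(Rational(1, 4), Mul(Mul(Add(-7, 24), -25), -22)) = Mul(Rational(1, 4), Mul(Mul(17, -25), -22)) = Mul(Rational(1, 4), Mul(-425, -22)) = Mul(Rational(1, 4), 9350) = Rational(4675, 2) ≈ 2337.5)
Function('A')(b) = Add(94, b) (Function('A')(b) = Add(3, Mul(-1, Add(-91, Mul(-1, b)))) = Add(3, Add(91, b)) = Add(94, b))
Add(u, Mul(-1, Function('A')(580))) = Add(Rational(4675, 2), Mul(-1, Add(94, 580))) = Add(Rational(4675, 2), Mul(-1, 674)) = Add(Rational(4675, 2), -674) = Rational(3327, 2)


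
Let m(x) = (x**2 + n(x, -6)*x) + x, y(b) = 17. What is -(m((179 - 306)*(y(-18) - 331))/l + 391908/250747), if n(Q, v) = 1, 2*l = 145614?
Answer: -56971453374548/2608019547 ≈ -21845.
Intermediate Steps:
l = 72807 (l = (1/2)*145614 = 72807)
m(x) = x**2 + 2*x (m(x) = (x**2 + 1*x) + x = (x**2 + x) + x = (x + x**2) + x = x**2 + 2*x)
-(m((179 - 306)*(y(-18) - 331))/l + 391908/250747) = -((((179 - 306)*(17 - 331))*(2 + (179 - 306)*(17 - 331)))/72807 + 391908/250747) = -(((-127*(-314))*(2 - 127*(-314)))*(1/72807) + 391908*(1/250747)) = -((39878*(2 + 39878))*(1/72807) + 391908/250747) = -((39878*39880)*(1/72807) + 391908/250747) = -(1590334640*(1/72807) + 391908/250747) = -(1590334640/72807 + 391908/250747) = -1*56971453374548/2608019547 = -56971453374548/2608019547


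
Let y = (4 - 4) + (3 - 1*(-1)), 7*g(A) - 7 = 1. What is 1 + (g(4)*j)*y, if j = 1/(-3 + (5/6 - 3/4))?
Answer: -139/245 ≈ -0.56735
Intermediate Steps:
g(A) = 8/7 (g(A) = 1 + (⅐)*1 = 1 + ⅐ = 8/7)
y = 4 (y = 0 + (3 + 1) = 0 + 4 = 4)
j = -12/35 (j = 1/(-3 + (5*(⅙) - 3*¼)) = 1/(-3 + (⅚ - ¾)) = 1/(-3 + 1/12) = 1/(-35/12) = -12/35 ≈ -0.34286)
1 + (g(4)*j)*y = 1 + ((8/7)*(-12/35))*4 = 1 - 96/245*4 = 1 - 384/245 = -139/245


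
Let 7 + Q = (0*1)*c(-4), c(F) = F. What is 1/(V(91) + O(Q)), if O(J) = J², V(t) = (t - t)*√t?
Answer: 1/49 ≈ 0.020408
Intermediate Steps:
V(t) = 0 (V(t) = 0*√t = 0)
Q = -7 (Q = -7 + (0*1)*(-4) = -7 + 0*(-4) = -7 + 0 = -7)
1/(V(91) + O(Q)) = 1/(0 + (-7)²) = 1/(0 + 49) = 1/49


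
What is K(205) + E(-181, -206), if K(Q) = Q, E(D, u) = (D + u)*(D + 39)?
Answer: 55159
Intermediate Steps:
E(D, u) = (39 + D)*(D + u) (E(D, u) = (D + u)*(39 + D) = (39 + D)*(D + u))
K(205) + E(-181, -206) = 205 + ((-181)**2 + 39*(-181) + 39*(-206) - 181*(-206)) = 205 + (32761 - 7059 - 8034 + 37286) = 205 + 54954 = 55159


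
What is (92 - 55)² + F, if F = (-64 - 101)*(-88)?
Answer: 15889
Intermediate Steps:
F = 14520 (F = -165*(-88) = 14520)
(92 - 55)² + F = (92 - 55)² + 14520 = 37² + 14520 = 1369 + 14520 = 15889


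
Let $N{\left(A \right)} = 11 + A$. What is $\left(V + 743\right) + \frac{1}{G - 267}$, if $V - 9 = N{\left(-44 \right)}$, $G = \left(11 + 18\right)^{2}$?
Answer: $\frac{412707}{574} \approx 719.0$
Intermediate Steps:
$G = 841$ ($G = 29^{2} = 841$)
$V = -24$ ($V = 9 + \left(11 - 44\right) = 9 - 33 = -24$)
$\left(V + 743\right) + \frac{1}{G - 267} = \left(-24 + 743\right) + \frac{1}{841 - 267} = 719 + \frac{1}{574} = \frac{412707}{574}$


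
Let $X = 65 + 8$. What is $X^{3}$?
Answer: $389017$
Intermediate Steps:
$X = 73$
$X^{3} = 73^{3} = 389017$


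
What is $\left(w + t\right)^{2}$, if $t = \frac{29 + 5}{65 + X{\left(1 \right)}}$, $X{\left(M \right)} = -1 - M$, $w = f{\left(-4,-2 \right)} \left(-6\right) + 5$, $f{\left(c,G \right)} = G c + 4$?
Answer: $\frac{17530969}{3969} \approx 4417.0$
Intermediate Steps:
$f{\left(c,G \right)} = 4 + G c$
$w = -67$ ($w = \left(4 - -8\right) \left(-6\right) + 5 = \left(4 + 8\right) \left(-6\right) + 5 = 12 \left(-6\right) + 5 = -72 + 5 = -67$)
$t = \frac{34}{63}$ ($t = \frac{29 + 5}{65 - 2} = \frac{34}{65 - 2} = \frac{34}{63} \approx 0.53968$)
$\left(w + t\right)^{2} = \left(-67 + \frac{34}{63}\right)^{2} = \left(- \frac{4187}{63}\right)^{2} = \frac{17530969}{3969}$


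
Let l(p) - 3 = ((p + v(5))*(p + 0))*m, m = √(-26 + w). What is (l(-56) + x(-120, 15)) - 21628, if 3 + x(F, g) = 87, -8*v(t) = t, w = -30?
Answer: -21541 + 6342*I*√14 ≈ -21541.0 + 23730.0*I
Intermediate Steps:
v(t) = -t/8
x(F, g) = 84 (x(F, g) = -3 + 87 = 84)
m = 2*I*√14 (m = √(-26 - 30) = √(-56) = 2*I*√14 ≈ 7.4833*I)
l(p) = 3 + 2*I*p*√14*(-5/8 + p) (l(p) = 3 + ((p - ⅛*5)*(p + 0))*(2*I*√14) = 3 + ((p - 5/8)*p)*(2*I*√14) = 3 + ((-5/8 + p)*p)*(2*I*√14) = 3 + (p*(-5/8 + p))*(2*I*√14) = 3 + 2*I*p*√14*(-5/8 + p))
(l(-56) + x(-120, 15)) - 21628 = ((3 + 2*I*√14*(-56)² - 5/4*I*(-56)*√14) + 84) - 21628 = ((3 + 2*I*√14*3136 + 70*I*√14) + 84) - 21628 = ((3 + 6272*I*√14 + 70*I*√14) + 84) - 21628 = ((3 + 6342*I*√14) + 84) - 21628 = (87 + 6342*I*√14) - 21628 = -21541 + 6342*I*√14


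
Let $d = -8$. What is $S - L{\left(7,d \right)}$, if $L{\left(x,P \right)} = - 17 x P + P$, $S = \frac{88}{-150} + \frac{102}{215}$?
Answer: $- \frac{3044762}{3225} \approx -944.11$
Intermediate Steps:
$S = - \frac{362}{3225}$ ($S = 88 \left(- \frac{1}{150}\right) + 102 \cdot \frac{1}{215} = - \frac{44}{75} + \frac{102}{215} = - \frac{362}{3225} \approx -0.11225$)
$L{\left(x,P \right)} = P - 17 P x$ ($L{\left(x,P \right)} = - 17 P x + P = P - 17 P x$)
$S - L{\left(7,d \right)} = - \frac{362}{3225} - - 8 \left(1 - 119\right) = - \frac{362}{3225} - \left(-8\right) \left(-118\right) = - \frac{362}{3225} - 944 = - \frac{3044762}{3225}$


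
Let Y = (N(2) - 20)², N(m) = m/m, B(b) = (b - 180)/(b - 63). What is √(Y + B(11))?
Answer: √1457/2 ≈ 19.085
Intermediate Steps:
B(b) = (-180 + b)/(-63 + b)
N(m) = 1
Y = 361 (Y = (1 - 20)² = (-19)² = 361)
√(Y + B(11)) = √(361 + (-180 + 11)/(-63 + 11)) = √(361 - 169/(-52)) = √(361 - 1/52*(-169)) = √(361 + 13/4) = √(1457/4) = √1457/2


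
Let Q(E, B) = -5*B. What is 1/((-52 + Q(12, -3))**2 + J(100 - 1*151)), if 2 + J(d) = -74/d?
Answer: 51/69791 ≈ 0.00073075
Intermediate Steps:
J(d) = -2 - 74/d
1/((-52 + Q(12, -3))**2 + J(100 - 1*151)) = 1/((-52 - 5*(-3))**2 + (-2 - 74/(100 - 1*151))) = 1/((-52 + 15)**2 + (-2 - 74/(100 - 151))) = 1/((-37)**2 + (-2 - 74/(-51))) = 1/(1369 + (-2 - 74*(-1/51))) = 1/(1369 + (-2 + 74/51)) = 1/(1369 - 28/51) = 1/(69791/51) = 51/69791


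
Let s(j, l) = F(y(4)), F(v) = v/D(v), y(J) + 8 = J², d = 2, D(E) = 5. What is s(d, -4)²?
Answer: 64/25 ≈ 2.5600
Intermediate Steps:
y(J) = -8 + J²
F(v) = v/5
s(j, l) = 8/5 (s(j, l) = (-8 + 4²)/5 = (-8 + 16)/5 = (⅕)*8 = 8/5)
s(d, -4)² = (8/5)² = 64/25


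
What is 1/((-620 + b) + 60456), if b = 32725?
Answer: 1/92561 ≈ 1.0804e-5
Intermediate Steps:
1/((-620 + b) + 60456) = 1/((-620 + 32725) + 60456) = 1/(32105 + 60456) = 1/92561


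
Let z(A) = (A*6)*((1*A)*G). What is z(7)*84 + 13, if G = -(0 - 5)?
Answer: 123493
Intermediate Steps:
G = 5 (G = -1*(-5) = 5)
z(A) = 30*A² (z(A) = (A*6)*((1*A)*5) = (6*A)*(A*5) = (6*A)*(5*A) = 30*A²)
z(7)*84 + 13 = (30*7²)*84 + 13 = (30*49)*84 + 13 = 1470*84 + 13 = 123480 + 13 = 123493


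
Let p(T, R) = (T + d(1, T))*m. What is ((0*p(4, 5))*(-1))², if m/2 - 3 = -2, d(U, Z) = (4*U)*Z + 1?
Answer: 0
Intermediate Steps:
d(U, Z) = 1 + 4*U*Z (d(U, Z) = 4*U*Z + 1 = 1 + 4*U*Z)
m = 2 (m = 6 + 2*(-2) = 6 - 4 = 2)
p(T, R) = 2 + 10*T (p(T, R) = (T + (1 + 4*1*T))*2 = (T + (1 + 4*T))*2 = (1 + 5*T)*2 = 2 + 10*T)
((0*p(4, 5))*(-1))² = ((0*(2 + 10*4))*(-1))² = ((0*(2 + 40))*(-1))² = ((0*42)*(-1))² = (0*(-1))² = 0² = 0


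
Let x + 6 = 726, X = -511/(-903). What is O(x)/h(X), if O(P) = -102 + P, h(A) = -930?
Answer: -103/155 ≈ -0.66452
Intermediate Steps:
X = 73/129 (X = -511*(-1/903) = 73/129 ≈ 0.56589)
x = 720 (x = -6 + 726 = 720)
O(x)/h(X) = (-102 + 720)/(-930) = 618*(-1/930) = -103/155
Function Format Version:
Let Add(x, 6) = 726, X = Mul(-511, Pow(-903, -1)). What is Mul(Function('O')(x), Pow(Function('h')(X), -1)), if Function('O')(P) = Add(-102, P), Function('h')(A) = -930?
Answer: Rational(-103, 155) ≈ -0.66452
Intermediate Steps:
X = Rational(73, 129) (X = Mul(-511, Rational(-1, 903)) = Rational(73, 129) ≈ 0.56589)
x = 720 (x = Add(-6, 726) = 720)
Mul(Function('O')(x), Pow(Function('h')(X), -1)) = Mul(Add(-102, 720), Pow(-930, -1)) = Mul(618, Rational(-1, 930)) = Rational(-103, 155)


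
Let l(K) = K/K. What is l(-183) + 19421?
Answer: 19422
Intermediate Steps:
l(K) = 1
l(-183) + 19421 = 1 + 19421 = 19422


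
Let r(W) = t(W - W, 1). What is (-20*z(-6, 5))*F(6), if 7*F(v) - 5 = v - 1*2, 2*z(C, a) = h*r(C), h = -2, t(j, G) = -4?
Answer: -720/7 ≈ -102.86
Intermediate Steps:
r(W) = -4
z(C, a) = 4 (z(C, a) = (-2*(-4))/2 = (½)*8 = 4)
F(v) = 3/7 + v/7 (F(v) = 5/7 + (v - 1*2)/7 = 5/7 + (v - 2)/7 = 5/7 + (-2 + v)/7 = 5/7 + (-2/7 + v/7) = 3/7 + v/7)
(-20*z(-6, 5))*F(6) = (-20*4)*(3/7 + (⅐)*6) = -80*(3/7 + 6/7) = -80*9/7 = -720/7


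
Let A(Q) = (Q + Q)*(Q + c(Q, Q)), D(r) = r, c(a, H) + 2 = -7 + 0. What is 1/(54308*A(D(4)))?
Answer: -1/2172320 ≈ -4.6034e-7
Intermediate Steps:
c(a, H) = -9 (c(a, H) = -2 + (-7 + 0) = -2 - 7 = -9)
A(Q) = 2*Q*(-9 + Q) (A(Q) = (Q + Q)*(Q - 9) = (2*Q)*(-9 + Q) = 2*Q*(-9 + Q))
1/(54308*A(D(4))) = 1/(54308*((2*4*(-9 + 4)))) = 1/(54308*((2*4*(-5)))) = (1/54308)/(-40) = (1/54308)*(-1/40) = -1/2172320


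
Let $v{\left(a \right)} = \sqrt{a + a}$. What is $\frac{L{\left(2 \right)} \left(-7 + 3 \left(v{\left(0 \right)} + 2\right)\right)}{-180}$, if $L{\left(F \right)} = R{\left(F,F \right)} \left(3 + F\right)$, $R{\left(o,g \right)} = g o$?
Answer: $\frac{1}{9} \approx 0.11111$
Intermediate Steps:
$v{\left(a \right)} = \sqrt{2} \sqrt{a}$ ($v{\left(a \right)} = \sqrt{2 a} = \sqrt{2} \sqrt{a}$)
$L{\left(F \right)} = F^{2} \left(3 + F\right)$ ($L{\left(F \right)} = F F \left(3 + F\right) = F^{2} \left(3 + F\right)$)
$\frac{L{\left(2 \right)} \left(-7 + 3 \left(v{\left(0 \right)} + 2\right)\right)}{-180} = \frac{2^{2} \left(3 + 2\right) \left(-7 + 3 \left(\sqrt{2} \sqrt{0} + 2\right)\right)}{-180} = 4 \cdot 5 \left(-7 + 3 \left(\sqrt{2} \cdot 0 + 2\right)\right) \left(- \frac{1}{180}\right) = 20 \left(-7 + 3 \left(0 + 2\right)\right) \left(- \frac{1}{180}\right) = 20 \left(-7 + 3 \cdot 2\right) \left(- \frac{1}{180}\right) = 20 \left(-7 + 6\right) \left(- \frac{1}{180}\right) = 20 \left(-1\right) \left(- \frac{1}{180}\right) = \left(-20\right) \left(- \frac{1}{180}\right) = \frac{1}{9}$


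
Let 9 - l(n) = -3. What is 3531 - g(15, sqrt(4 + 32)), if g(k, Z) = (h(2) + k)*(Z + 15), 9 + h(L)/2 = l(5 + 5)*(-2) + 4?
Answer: 4434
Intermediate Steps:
l(n) = 12 (l(n) = 9 - 1*(-3) = 9 + 3 = 12)
h(L) = -58 (h(L) = -18 + 2*(12*(-2) + 4) = -18 + 2*(-24 + 4) = -18 + 2*(-20) = -18 - 40 = -58)
g(k, Z) = (-58 + k)*(15 + Z) (g(k, Z) = (-58 + k)*(Z + 15) = (-58 + k)*(15 + Z))
3531 - g(15, sqrt(4 + 32)) = 3531 - (-870 - 58*sqrt(4 + 32) + 15*15 + sqrt(4 + 32)*15) = 3531 - (-870 - 58*sqrt(36) + 225 + sqrt(36)*15) = 3531 - (-870 - 58*6 + 225 + 6*15) = 3531 - (-870 - 348 + 225 + 90) = 3531 - 1*(-903) = 3531 + 903 = 4434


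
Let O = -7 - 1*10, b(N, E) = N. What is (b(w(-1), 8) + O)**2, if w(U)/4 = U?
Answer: 441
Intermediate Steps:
w(U) = 4*U
O = -17 (O = -7 - 10 = -17)
(b(w(-1), 8) + O)**2 = (4*(-1) - 17)**2 = (-4 - 17)**2 = (-21)**2 = 441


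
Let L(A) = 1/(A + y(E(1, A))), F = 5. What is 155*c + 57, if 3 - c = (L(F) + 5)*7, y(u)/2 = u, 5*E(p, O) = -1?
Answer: -118194/23 ≈ -5138.9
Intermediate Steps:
E(p, O) = -⅕ (E(p, O) = (⅕)*(-1) = -⅕)
y(u) = 2*u
L(A) = 1/(-⅖ + A) (L(A) = 1/(A + 2*(-⅕)) = 1/(A - ⅖) = 1/(-⅖ + A))
c = -771/23 (c = 3 - (5/(-2 + 5*5) + 5)*7 = 3 - (5/(-2 + 25) + 5)*7 = 3 - (5/23 + 5)*7 = 3 - 120*7/23 = 3 - 1*840/23 = 3 - 840/23 = -771/23 ≈ -33.522)
155*c + 57 = 155*(-771/23) + 57 = -119505/23 + 57 = -118194/23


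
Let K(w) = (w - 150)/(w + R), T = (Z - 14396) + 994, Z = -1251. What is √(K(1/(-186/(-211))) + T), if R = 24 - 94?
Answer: 2*I*√600942522423/12809 ≈ 121.04*I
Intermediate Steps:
R = -70
T = -14653 (T = (-1251 - 14396) + 994 = -15647 + 994 = -14653)
K(w) = (-150 + w)/(-70 + w) (K(w) = (w - 150)/(w - 70) = (-150 + w)/(-70 + w))
√(K(1/(-186/(-211))) + T) = √((-150 + 1/(-186/(-211)))/(-70 + 1/(-186/(-211))) - 14653) = √((-150 + 1/(-186*(-1/211)))/(-70 + 1/(-186*(-1/211))) - 14653) = √((-150 + 1/(186/211))/(-70 + 1/(186/211)) - 14653) = √((-150 + 211/186)/(-70 + 211/186) - 14653) = √(-27689/186/(-12809/186) - 14653) = √(-186/12809*(-27689/186) - 14653) = √(27689/12809 - 14653) = √(-187662588/12809) = 2*I*√600942522423/12809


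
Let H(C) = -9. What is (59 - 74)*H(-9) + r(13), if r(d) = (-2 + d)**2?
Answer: 256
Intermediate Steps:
(59 - 74)*H(-9) + r(13) = (59 - 74)*(-9) + (-2 + 13)**2 = -15*(-9) + 11**2 = 135 + 121 = 256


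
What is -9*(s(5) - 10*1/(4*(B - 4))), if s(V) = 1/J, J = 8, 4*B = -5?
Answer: -303/56 ≈ -5.4107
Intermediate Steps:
B = -5/4 (B = (¼)*(-5) = -5/4 ≈ -1.2500)
s(V) = ⅛ (s(V) = 1/8 = ⅛)
-9*(s(5) - 10*1/(4*(B - 4))) = -9*(⅛ - 10*1/(4*(-5/4 - 4))) = -9*(⅛ - 10/((-21/4*4))) = -9*(⅛ - 10/(-21)) = -9*(⅛ - 10*(-1/21)) = -9*(⅛ + 10/21) = -9*101/168 = -303/56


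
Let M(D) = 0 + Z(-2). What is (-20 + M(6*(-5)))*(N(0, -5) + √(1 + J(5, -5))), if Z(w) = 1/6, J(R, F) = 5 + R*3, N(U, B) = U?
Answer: -119*√21/6 ≈ -90.888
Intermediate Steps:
J(R, F) = 5 + 3*R
Z(w) = ⅙
M(D) = ⅙ (M(D) = 0 + ⅙ = ⅙)
(-20 + M(6*(-5)))*(N(0, -5) + √(1 + J(5, -5))) = (-20 + ⅙)*(0 + √(1 + (5 + 3*5))) = -119*(0 + √(1 + (5 + 15)))/6 = -119*(0 + √(1 + 20))/6 = -119*(0 + √21)/6 = -119*√21/6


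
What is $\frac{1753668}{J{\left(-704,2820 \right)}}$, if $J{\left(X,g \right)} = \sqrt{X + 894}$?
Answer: $\frac{876834 \sqrt{190}}{95} \approx 1.2722 \cdot 10^{5}$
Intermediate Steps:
$J{\left(X,g \right)} = \sqrt{894 + X}$
$\frac{1753668}{J{\left(-704,2820 \right)}} = \frac{1753668}{\sqrt{894 - 704}} = \frac{1753668}{\sqrt{190}} = 1753668 \frac{\sqrt{190}}{190} = \frac{876834 \sqrt{190}}{95}$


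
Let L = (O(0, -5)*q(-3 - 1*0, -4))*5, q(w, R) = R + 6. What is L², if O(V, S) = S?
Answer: 2500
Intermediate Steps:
q(w, R) = 6 + R
L = -50 (L = -5*(6 - 4)*5 = -5*2*5 = -10*5 = -50)
L² = (-50)² = 2500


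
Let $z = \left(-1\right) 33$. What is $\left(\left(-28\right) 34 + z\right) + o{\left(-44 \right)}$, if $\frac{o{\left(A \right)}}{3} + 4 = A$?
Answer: $-1129$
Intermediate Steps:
$z = -33$
$o{\left(A \right)} = -12 + 3 A$
$\left(\left(-28\right) 34 + z\right) + o{\left(-44 \right)} = \left(\left(-28\right) 34 - 33\right) + \left(-12 + 3 \left(-44\right)\right) = \left(-952 - 33\right) - 144 = -985 - 144 = -1129$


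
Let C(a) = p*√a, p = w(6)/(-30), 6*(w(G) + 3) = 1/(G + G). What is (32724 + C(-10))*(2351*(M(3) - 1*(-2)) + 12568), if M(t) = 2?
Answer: 719011728 + 78733*I*√10/36 ≈ 7.1901e+8 + 6916.0*I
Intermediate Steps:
w(G) = -3 + 1/(12*G) (w(G) = -3 + 1/(6*(G + G)) = -3 + 1/(6*((2*G))) = -3 + (1/(2*G))/6 = -3 + 1/(12*G))
p = 43/432 (p = (-3 + (1/12)/6)/(-30) = (-3 + (1/12)*(⅙))*(-1/30) = (-3 + 1/72)*(-1/30) = -215/72*(-1/30) = 43/432 ≈ 0.099537)
C(a) = 43*√a/432
(32724 + C(-10))*(2351*(M(3) - 1*(-2)) + 12568) = (32724 + 43*√(-10)/432)*(2351*(2 - 1*(-2)) + 12568) = (32724 + 43*(I*√10)/432)*(2351*(2 + 2) + 12568) = (32724 + 43*I*√10/432)*(2351*4 + 12568) = (32724 + 43*I*√10/432)*(9404 + 12568) = (32724 + 43*I*√10/432)*21972 = 719011728 + 78733*I*√10/36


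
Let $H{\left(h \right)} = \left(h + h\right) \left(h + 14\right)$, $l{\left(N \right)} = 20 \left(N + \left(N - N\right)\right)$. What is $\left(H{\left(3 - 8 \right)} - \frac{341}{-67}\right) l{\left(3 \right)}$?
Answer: $- \frac{341340}{67} \approx -5094.6$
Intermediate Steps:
$l{\left(N \right)} = 20 N$ ($l{\left(N \right)} = 20 \left(N + 0\right) = 20 N$)
$H{\left(h \right)} = 2 h \left(14 + h\right)$
$\left(H{\left(3 - 8 \right)} - \frac{341}{-67}\right) l{\left(3 \right)} = \left(2 \left(3 - 8\right) \left(14 + \left(3 - 8\right)\right) - \frac{341}{-67}\right) 20 \cdot 3 = \left(2 \left(3 - 8\right) \left(14 + \left(3 - 8\right)\right) - - \frac{341}{67}\right) 60 = \left(2 \left(-5\right) \left(14 - 5\right) + \frac{341}{67}\right) 60 = \left(2 \left(-5\right) 9 + \frac{341}{67}\right) 60 = \left(-90 + \frac{341}{67}\right) 60 = \left(- \frac{5689}{67}\right) 60 = - \frac{341340}{67}$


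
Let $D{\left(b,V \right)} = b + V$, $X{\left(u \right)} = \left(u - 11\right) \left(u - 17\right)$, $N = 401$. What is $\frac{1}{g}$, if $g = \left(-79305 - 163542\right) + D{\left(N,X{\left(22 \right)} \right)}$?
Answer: $- \frac{1}{242391} \approx -4.1256 \cdot 10^{-6}$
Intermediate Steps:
$X{\left(u \right)} = \left(-17 + u\right) \left(-11 + u\right)$ ($X{\left(u \right)} = \left(-11 + u\right) \left(-17 + u\right) = \left(-17 + u\right) \left(-11 + u\right)$)
$D{\left(b,V \right)} = V + b$
$g = -242391$ ($g = \left(-79305 - 163542\right) + \left(\left(187 + 22^{2} - 616\right) + 401\right) = -242847 + \left(\left(187 + 484 - 616\right) + 401\right) = -242847 + \left(55 + 401\right) = -242847 + 456 = -242391$)
$\frac{1}{g} = \frac{1}{-242391} = - \frac{1}{242391}$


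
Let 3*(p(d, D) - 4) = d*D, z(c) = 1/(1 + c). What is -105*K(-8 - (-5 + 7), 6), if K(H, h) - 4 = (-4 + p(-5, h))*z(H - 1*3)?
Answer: -1015/2 ≈ -507.50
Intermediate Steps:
p(d, D) = 4 + D*d/3 (p(d, D) = 4 + (d*D)/3 = 4 + (D*d)/3 = 4 + D*d/3)
K(H, h) = 4 - 5*h/(3*(-2 + H)) (K(H, h) = 4 + (-4 + (4 + (⅓)*h*(-5)))/(1 + (H - 1*3)) = 4 + (-4 + (4 - 5*h/3))/(1 + (H - 3)) = 4 + (-5*h/3)/(1 + (-3 + H)) = 4 + (-5*h/3)/(-2 + H) = 4 - 5*h/(3*(-2 + H)))
-105*K(-8 - (-5 + 7), 6) = -35*(-24 - 5*6 + 12*(-8 - (-5 + 7)))/(-2 + (-8 - (-5 + 7))) = -35*(-24 - 30 + 12*(-8 - 1*2))/(-2 + (-8 - 1*2)) = -35*(-24 - 30 + 12*(-8 - 2))/(-2 + (-8 - 2)) = -35*(-24 - 30 + 12*(-10))/(-2 - 10) = -35*(-24 - 30 - 120)/(-12) = -35*(-1)*(-174)/12 = -105*29/6 = -1015/2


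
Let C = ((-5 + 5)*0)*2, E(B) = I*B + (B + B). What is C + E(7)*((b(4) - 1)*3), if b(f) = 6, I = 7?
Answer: 945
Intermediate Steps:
E(B) = 9*B (E(B) = 7*B + (B + B) = 7*B + 2*B = 9*B)
C = 0 (C = (0*0)*2 = 0*2 = 0)
C + E(7)*((b(4) - 1)*3) = 0 + (9*7)*((6 - 1)*3) = 0 + 63*(5*3) = 0 + 63*15 = 0 + 945 = 945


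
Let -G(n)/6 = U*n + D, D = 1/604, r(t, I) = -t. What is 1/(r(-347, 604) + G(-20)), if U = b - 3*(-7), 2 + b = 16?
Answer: 302/1373191 ≈ 0.00021993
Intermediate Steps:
b = 14 (b = -2 + 16 = 14)
D = 1/604 ≈ 0.0016556
U = 35 (U = 14 - 3*(-7) = 14 + 21 = 35)
G(n) = -3/302 - 210*n (G(n) = -6*(35*n + 1/604) = -6*(1/604 + 35*n) = -3/302 - 210*n)
1/(r(-347, 604) + G(-20)) = 1/(-1*(-347) + (-3/302 - 210*(-20))) = 1/(347 + (-3/302 + 4200)) = 1/(347 + 1268397/302) = 1/(1373191/302) = 302/1373191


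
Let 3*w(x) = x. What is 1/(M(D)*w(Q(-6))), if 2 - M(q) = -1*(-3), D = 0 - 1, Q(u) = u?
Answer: ½ ≈ 0.50000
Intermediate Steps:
w(x) = x/3
D = -1
M(q) = -1 (M(q) = 2 - (-1)*(-3) = 2 - 1*3 = 2 - 3 = -1)
1/(M(D)*w(Q(-6))) = 1/(-(-6)/3) = 1/(-1*(-2)) = 1/2 = ½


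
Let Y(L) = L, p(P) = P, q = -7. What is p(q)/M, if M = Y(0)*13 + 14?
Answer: -½ ≈ -0.50000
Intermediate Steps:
M = 14 (M = 0*13 + 14 = 0 + 14 = 14)
p(q)/M = -7/14 = -7*1/14 = -½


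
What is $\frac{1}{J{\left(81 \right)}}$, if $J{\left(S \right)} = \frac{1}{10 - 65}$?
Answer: $-55$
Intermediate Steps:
$J{\left(S \right)} = - \frac{1}{55}$ ($J{\left(S \right)} = \frac{1}{-55} = - \frac{1}{55}$)
$\frac{1}{J{\left(81 \right)}} = \frac{1}{- \frac{1}{55}} = -55$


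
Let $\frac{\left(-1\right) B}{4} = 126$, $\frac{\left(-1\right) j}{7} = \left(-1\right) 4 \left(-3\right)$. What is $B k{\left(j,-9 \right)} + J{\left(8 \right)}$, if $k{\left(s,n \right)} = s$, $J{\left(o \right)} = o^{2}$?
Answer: $42400$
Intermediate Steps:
$j = -84$ ($j = - 7 \left(-1\right) 4 \left(-3\right) = - 7 \left(\left(-4\right) \left(-3\right)\right) = \left(-7\right) 12 = -84$)
$B = -504$ ($B = \left(-4\right) 126 = -504$)
$B k{\left(j,-9 \right)} + J{\left(8 \right)} = \left(-504\right) \left(-84\right) + 8^{2} = 42336 + 64 = 42400$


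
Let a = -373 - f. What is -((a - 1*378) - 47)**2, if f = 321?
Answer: -1252161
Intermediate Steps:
a = -694 (a = -373 - 1*321 = -373 - 321 = -694)
-((a - 1*378) - 47)**2 = -((-694 - 1*378) - 47)**2 = -((-694 - 378) - 47)**2 = -(-1072 - 47)**2 = -1*(-1119)**2 = -1*1252161 = -1252161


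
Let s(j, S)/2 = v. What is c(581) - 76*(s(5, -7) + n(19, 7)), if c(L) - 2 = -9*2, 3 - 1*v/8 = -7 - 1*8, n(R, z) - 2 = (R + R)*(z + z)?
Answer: -62488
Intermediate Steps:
n(R, z) = 2 + 4*R*z (n(R, z) = 2 + (R + R)*(z + z) = 2 + (2*R)*(2*z) = 2 + 4*R*z)
v = 144 (v = 24 - 8*(-7 - 1*8) = 24 - 8*(-7 - 8) = 24 - 8*(-15) = 24 + 120 = 144)
s(j, S) = 288 (s(j, S) = 2*144 = 288)
c(L) = -16 (c(L) = 2 - 9*2 = 2 - 18 = -16)
c(581) - 76*(s(5, -7) + n(19, 7)) = -16 - 76*(288 + (2 + 4*19*7)) = -16 - 76*(288 + (2 + 532)) = -16 - 76*(288 + 534) = -16 - 76*822 = -16 - 1*62472 = -16 - 62472 = -62488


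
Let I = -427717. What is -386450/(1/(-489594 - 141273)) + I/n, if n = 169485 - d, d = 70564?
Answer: 24116796576802433/98921 ≈ 2.4380e+11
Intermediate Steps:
n = 98921 (n = 169485 - 1*70564 = 169485 - 70564 = 98921)
-386450/(1/(-489594 - 141273)) + I/n = -386450/(1/(-489594 - 141273)) - 427717/98921 = -386450/(1/(-630867)) - 427717*1/98921 = -386450/(-1/630867) - 427717/98921 = -386450*(-630867) - 427717/98921 = 243798552150 - 427717/98921 = 24116796576802433/98921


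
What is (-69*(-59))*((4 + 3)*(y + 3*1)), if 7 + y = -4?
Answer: -227976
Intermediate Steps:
y = -11 (y = -7 - 4 = -11)
(-69*(-59))*((4 + 3)*(y + 3*1)) = (-69*(-59))*((4 + 3)*(-11 + 3*1)) = 4071*(7*(-11 + 3)) = 4071*(7*(-8)) = 4071*(-56) = -227976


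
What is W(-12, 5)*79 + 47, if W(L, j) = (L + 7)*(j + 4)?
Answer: -3508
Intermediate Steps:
W(L, j) = (4 + j)*(7 + L) (W(L, j) = (7 + L)*(4 + j) = (4 + j)*(7 + L))
W(-12, 5)*79 + 47 = (28 + 4*(-12) + 7*5 - 12*5)*79 + 47 = (28 - 48 + 35 - 60)*79 + 47 = -45*79 + 47 = -3555 + 47 = -3508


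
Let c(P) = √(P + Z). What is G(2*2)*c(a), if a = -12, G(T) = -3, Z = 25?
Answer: -3*√13 ≈ -10.817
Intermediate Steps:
c(P) = √(25 + P) (c(P) = √(P + 25) = √(25 + P))
G(2*2)*c(a) = -3*√(25 - 12) = -3*√13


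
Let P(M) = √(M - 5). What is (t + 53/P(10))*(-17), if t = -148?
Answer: 2516 - 901*√5/5 ≈ 2113.1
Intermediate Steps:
P(M) = √(-5 + M)
(t + 53/P(10))*(-17) = (-148 + 53/(√(-5 + 10)))*(-17) = (-148 + 53/(√5))*(-17) = (-148 + 53*(√5/5))*(-17) = (-148 + 53*√5/5)*(-17) = 2516 - 901*√5/5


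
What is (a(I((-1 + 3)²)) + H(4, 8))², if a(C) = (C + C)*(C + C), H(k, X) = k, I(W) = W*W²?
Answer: 268566544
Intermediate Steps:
I(W) = W³
a(C) = 4*C² (a(C) = (2*C)*(2*C) = 4*C²)
(a(I((-1 + 3)²)) + H(4, 8))² = (4*(((-1 + 3)²)³)² + 4)² = (4*((2²)³)² + 4)² = (4*(4³)² + 4)² = (4*64² + 4)² = (4*4096 + 4)² = (16384 + 4)² = 16388² = 268566544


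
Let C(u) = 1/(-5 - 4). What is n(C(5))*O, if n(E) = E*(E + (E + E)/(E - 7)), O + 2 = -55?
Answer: -437/864 ≈ -0.50579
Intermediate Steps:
O = -57 (O = -2 - 55 = -57)
C(u) = -⅑ (C(u) = 1/(-9) = -⅑)
n(E) = E*(E + 2*E/(-7 + E)) (n(E) = E*(E + (2*E)/(-7 + E)) = E*(E + 2*E/(-7 + E)))
n(C(5))*O = ((-⅑)²*(-5 - ⅑)/(-7 - ⅑))*(-57) = ((1/81)*(-46/9)/(-64/9))*(-57) = ((1/81)*(-9/64)*(-46/9))*(-57) = (23/2592)*(-57) = -437/864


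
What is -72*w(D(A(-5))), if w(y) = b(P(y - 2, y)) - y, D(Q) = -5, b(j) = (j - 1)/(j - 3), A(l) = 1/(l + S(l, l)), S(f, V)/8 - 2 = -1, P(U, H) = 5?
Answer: -504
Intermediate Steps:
S(f, V) = 8 (S(f, V) = 16 + 8*(-1) = 16 - 8 = 8)
A(l) = 1/(8 + l) (A(l) = 1/(l + 8) = 1/(8 + l))
b(j) = (-1 + j)/(-3 + j)
w(y) = 2 - y (w(y) = (-1 + 5)/(-3 + 5) - y = 4/2 - y = (½)*4 - y = 2 - y)
-72*w(D(A(-5))) = -72*(2 - 1*(-5)) = -72*(2 + 5) = -72*7 = -504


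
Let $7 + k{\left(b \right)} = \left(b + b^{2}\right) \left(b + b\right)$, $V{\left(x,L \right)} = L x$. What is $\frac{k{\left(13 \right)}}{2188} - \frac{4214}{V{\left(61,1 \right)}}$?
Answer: $- \frac{8932007}{133468} \approx -66.922$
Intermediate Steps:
$k{\left(b \right)} = -7 + 2 b \left(b + b^{2}\right)$ ($k{\left(b \right)} = -7 + \left(b + b^{2}\right) \left(b + b\right) = -7 + \left(b + b^{2}\right) 2 b = -7 + 2 b \left(b + b^{2}\right)$)
$\frac{k{\left(13 \right)}}{2188} - \frac{4214}{V{\left(61,1 \right)}} = \frac{-7 + 2 \cdot 13^{2} + 2 \cdot 13^{3}}{2188} - \frac{4214}{1 \cdot 61} = \left(-7 + 2 \cdot 169 + 2 \cdot 2197\right) \frac{1}{2188} - \frac{4214}{61} = \left(-7 + 338 + 4394\right) \frac{1}{2188} - \frac{4214}{61} = 4725 \cdot \frac{1}{2188} - \frac{4214}{61} = \frac{4725}{2188} - \frac{4214}{61} = - \frac{8932007}{133468}$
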